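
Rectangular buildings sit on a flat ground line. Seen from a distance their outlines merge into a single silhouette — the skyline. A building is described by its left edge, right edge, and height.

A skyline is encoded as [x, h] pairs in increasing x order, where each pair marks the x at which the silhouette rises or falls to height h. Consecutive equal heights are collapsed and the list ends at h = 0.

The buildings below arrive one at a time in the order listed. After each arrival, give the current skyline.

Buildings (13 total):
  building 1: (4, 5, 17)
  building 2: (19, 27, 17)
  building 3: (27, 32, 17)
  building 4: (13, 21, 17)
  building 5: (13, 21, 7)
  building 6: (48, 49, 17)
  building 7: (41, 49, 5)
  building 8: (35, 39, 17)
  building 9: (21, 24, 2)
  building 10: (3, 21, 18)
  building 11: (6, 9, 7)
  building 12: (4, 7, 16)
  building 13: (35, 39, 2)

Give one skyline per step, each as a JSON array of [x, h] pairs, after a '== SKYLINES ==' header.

== SKYLINES ==
[[4,17],[5,0]]
[[4,17],[5,0],[19,17],[27,0]]
[[4,17],[5,0],[19,17],[32,0]]
[[4,17],[5,0],[13,17],[32,0]]
[[4,17],[5,0],[13,17],[32,0]]
[[4,17],[5,0],[13,17],[32,0],[48,17],[49,0]]
[[4,17],[5,0],[13,17],[32,0],[41,5],[48,17],[49,0]]
[[4,17],[5,0],[13,17],[32,0],[35,17],[39,0],[41,5],[48,17],[49,0]]
[[4,17],[5,0],[13,17],[32,0],[35,17],[39,0],[41,5],[48,17],[49,0]]
[[3,18],[21,17],[32,0],[35,17],[39,0],[41,5],[48,17],[49,0]]
[[3,18],[21,17],[32,0],[35,17],[39,0],[41,5],[48,17],[49,0]]
[[3,18],[21,17],[32,0],[35,17],[39,0],[41,5],[48,17],[49,0]]
[[3,18],[21,17],[32,0],[35,17],[39,0],[41,5],[48,17],[49,0]]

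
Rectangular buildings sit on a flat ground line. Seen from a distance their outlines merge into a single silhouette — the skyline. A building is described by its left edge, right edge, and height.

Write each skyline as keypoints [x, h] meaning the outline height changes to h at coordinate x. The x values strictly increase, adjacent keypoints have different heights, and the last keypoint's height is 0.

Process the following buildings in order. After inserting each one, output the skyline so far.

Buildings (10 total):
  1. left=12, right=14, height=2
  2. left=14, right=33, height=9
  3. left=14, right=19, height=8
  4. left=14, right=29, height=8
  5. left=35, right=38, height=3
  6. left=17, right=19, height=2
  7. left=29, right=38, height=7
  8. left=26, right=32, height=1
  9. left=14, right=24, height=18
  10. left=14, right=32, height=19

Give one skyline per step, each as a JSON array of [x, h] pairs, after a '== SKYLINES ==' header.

== SKYLINES ==
[[12,2],[14,0]]
[[12,2],[14,9],[33,0]]
[[12,2],[14,9],[33,0]]
[[12,2],[14,9],[33,0]]
[[12,2],[14,9],[33,0],[35,3],[38,0]]
[[12,2],[14,9],[33,0],[35,3],[38,0]]
[[12,2],[14,9],[33,7],[38,0]]
[[12,2],[14,9],[33,7],[38,0]]
[[12,2],[14,18],[24,9],[33,7],[38,0]]
[[12,2],[14,19],[32,9],[33,7],[38,0]]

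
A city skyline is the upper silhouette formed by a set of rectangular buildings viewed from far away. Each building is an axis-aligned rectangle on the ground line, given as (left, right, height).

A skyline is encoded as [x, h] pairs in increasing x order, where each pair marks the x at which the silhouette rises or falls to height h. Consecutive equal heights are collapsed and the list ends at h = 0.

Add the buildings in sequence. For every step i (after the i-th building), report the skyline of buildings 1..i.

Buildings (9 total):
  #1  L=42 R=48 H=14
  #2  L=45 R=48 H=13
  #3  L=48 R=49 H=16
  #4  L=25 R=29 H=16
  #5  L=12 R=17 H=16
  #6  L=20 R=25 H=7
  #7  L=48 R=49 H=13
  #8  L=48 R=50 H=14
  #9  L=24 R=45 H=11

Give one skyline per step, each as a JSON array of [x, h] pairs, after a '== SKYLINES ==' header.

== SKYLINES ==
[[42,14],[48,0]]
[[42,14],[48,0]]
[[42,14],[48,16],[49,0]]
[[25,16],[29,0],[42,14],[48,16],[49,0]]
[[12,16],[17,0],[25,16],[29,0],[42,14],[48,16],[49,0]]
[[12,16],[17,0],[20,7],[25,16],[29,0],[42,14],[48,16],[49,0]]
[[12,16],[17,0],[20,7],[25,16],[29,0],[42,14],[48,16],[49,0]]
[[12,16],[17,0],[20,7],[25,16],[29,0],[42,14],[48,16],[49,14],[50,0]]
[[12,16],[17,0],[20,7],[24,11],[25,16],[29,11],[42,14],[48,16],[49,14],[50,0]]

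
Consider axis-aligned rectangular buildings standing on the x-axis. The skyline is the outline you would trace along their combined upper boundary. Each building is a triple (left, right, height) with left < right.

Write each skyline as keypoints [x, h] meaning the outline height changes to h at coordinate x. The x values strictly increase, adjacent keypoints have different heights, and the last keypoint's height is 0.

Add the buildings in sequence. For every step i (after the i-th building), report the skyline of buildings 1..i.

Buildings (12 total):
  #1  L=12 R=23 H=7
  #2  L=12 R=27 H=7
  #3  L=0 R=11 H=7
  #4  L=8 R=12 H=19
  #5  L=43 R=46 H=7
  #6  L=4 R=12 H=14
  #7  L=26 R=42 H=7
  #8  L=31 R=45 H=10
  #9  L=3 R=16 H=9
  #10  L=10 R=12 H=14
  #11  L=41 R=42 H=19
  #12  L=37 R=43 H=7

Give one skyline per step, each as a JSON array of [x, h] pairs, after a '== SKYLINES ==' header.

== SKYLINES ==
[[12,7],[23,0]]
[[12,7],[27,0]]
[[0,7],[11,0],[12,7],[27,0]]
[[0,7],[8,19],[12,7],[27,0]]
[[0,7],[8,19],[12,7],[27,0],[43,7],[46,0]]
[[0,7],[4,14],[8,19],[12,7],[27,0],[43,7],[46,0]]
[[0,7],[4,14],[8,19],[12,7],[42,0],[43,7],[46,0]]
[[0,7],[4,14],[8,19],[12,7],[31,10],[45,7],[46,0]]
[[0,7],[3,9],[4,14],[8,19],[12,9],[16,7],[31,10],[45,7],[46,0]]
[[0,7],[3,9],[4,14],[8,19],[12,9],[16,7],[31,10],[45,7],[46,0]]
[[0,7],[3,9],[4,14],[8,19],[12,9],[16,7],[31,10],[41,19],[42,10],[45,7],[46,0]]
[[0,7],[3,9],[4,14],[8,19],[12,9],[16,7],[31,10],[41,19],[42,10],[45,7],[46,0]]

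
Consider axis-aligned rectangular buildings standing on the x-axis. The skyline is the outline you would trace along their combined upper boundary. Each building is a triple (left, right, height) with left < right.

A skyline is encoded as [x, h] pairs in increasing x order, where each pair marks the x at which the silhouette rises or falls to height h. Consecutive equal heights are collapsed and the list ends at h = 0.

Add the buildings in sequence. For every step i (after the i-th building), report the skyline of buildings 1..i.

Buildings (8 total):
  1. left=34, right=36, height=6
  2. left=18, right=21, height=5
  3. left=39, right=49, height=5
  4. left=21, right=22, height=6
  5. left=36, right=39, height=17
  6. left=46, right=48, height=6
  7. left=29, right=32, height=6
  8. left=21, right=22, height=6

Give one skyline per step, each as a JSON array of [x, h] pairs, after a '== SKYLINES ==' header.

== SKYLINES ==
[[34,6],[36,0]]
[[18,5],[21,0],[34,6],[36,0]]
[[18,5],[21,0],[34,6],[36,0],[39,5],[49,0]]
[[18,5],[21,6],[22,0],[34,6],[36,0],[39,5],[49,0]]
[[18,5],[21,6],[22,0],[34,6],[36,17],[39,5],[49,0]]
[[18,5],[21,6],[22,0],[34,6],[36,17],[39,5],[46,6],[48,5],[49,0]]
[[18,5],[21,6],[22,0],[29,6],[32,0],[34,6],[36,17],[39,5],[46,6],[48,5],[49,0]]
[[18,5],[21,6],[22,0],[29,6],[32,0],[34,6],[36,17],[39,5],[46,6],[48,5],[49,0]]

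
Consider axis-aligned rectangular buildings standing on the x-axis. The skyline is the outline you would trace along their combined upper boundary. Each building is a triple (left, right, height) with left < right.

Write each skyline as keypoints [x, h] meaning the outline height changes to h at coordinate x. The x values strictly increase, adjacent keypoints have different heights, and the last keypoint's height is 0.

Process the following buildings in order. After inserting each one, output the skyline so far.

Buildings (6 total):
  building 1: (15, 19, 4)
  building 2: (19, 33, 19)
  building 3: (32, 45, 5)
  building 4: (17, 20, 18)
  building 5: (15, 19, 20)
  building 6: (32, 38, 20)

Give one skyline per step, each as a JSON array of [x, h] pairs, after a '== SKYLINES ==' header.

== SKYLINES ==
[[15,4],[19,0]]
[[15,4],[19,19],[33,0]]
[[15,4],[19,19],[33,5],[45,0]]
[[15,4],[17,18],[19,19],[33,5],[45,0]]
[[15,20],[19,19],[33,5],[45,0]]
[[15,20],[19,19],[32,20],[38,5],[45,0]]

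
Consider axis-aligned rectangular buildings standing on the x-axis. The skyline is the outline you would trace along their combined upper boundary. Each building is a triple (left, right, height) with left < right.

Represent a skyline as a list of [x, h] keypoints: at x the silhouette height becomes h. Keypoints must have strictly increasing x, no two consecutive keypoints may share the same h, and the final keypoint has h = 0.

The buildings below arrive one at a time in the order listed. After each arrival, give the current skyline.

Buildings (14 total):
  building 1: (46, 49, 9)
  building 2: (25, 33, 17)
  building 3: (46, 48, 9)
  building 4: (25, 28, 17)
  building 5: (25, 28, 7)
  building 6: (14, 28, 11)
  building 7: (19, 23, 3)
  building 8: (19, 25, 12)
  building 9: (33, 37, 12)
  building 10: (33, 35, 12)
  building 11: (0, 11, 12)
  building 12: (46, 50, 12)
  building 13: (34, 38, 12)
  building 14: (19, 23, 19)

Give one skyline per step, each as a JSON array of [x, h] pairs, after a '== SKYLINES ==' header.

== SKYLINES ==
[[46,9],[49,0]]
[[25,17],[33,0],[46,9],[49,0]]
[[25,17],[33,0],[46,9],[49,0]]
[[25,17],[33,0],[46,9],[49,0]]
[[25,17],[33,0],[46,9],[49,0]]
[[14,11],[25,17],[33,0],[46,9],[49,0]]
[[14,11],[25,17],[33,0],[46,9],[49,0]]
[[14,11],[19,12],[25,17],[33,0],[46,9],[49,0]]
[[14,11],[19,12],[25,17],[33,12],[37,0],[46,9],[49,0]]
[[14,11],[19,12],[25,17],[33,12],[37,0],[46,9],[49,0]]
[[0,12],[11,0],[14,11],[19,12],[25,17],[33,12],[37,0],[46,9],[49,0]]
[[0,12],[11,0],[14,11],[19,12],[25,17],[33,12],[37,0],[46,12],[50,0]]
[[0,12],[11,0],[14,11],[19,12],[25,17],[33,12],[38,0],[46,12],[50,0]]
[[0,12],[11,0],[14,11],[19,19],[23,12],[25,17],[33,12],[38,0],[46,12],[50,0]]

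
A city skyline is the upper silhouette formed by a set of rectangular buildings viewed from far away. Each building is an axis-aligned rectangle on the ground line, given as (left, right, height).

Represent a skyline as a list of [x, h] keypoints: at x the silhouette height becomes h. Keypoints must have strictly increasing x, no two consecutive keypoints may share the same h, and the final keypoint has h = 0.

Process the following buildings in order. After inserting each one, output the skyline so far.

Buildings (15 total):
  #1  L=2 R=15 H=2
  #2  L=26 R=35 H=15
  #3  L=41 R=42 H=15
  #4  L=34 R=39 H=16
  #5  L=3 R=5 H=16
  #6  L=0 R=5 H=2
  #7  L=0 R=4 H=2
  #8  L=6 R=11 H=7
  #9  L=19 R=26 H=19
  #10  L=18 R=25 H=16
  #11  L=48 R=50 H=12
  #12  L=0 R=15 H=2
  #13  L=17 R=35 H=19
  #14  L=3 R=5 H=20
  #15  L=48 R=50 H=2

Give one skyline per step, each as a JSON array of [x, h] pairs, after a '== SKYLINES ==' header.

== SKYLINES ==
[[2,2],[15,0]]
[[2,2],[15,0],[26,15],[35,0]]
[[2,2],[15,0],[26,15],[35,0],[41,15],[42,0]]
[[2,2],[15,0],[26,15],[34,16],[39,0],[41,15],[42,0]]
[[2,2],[3,16],[5,2],[15,0],[26,15],[34,16],[39,0],[41,15],[42,0]]
[[0,2],[3,16],[5,2],[15,0],[26,15],[34,16],[39,0],[41,15],[42,0]]
[[0,2],[3,16],[5,2],[15,0],[26,15],[34,16],[39,0],[41,15],[42,0]]
[[0,2],[3,16],[5,2],[6,7],[11,2],[15,0],[26,15],[34,16],[39,0],[41,15],[42,0]]
[[0,2],[3,16],[5,2],[6,7],[11,2],[15,0],[19,19],[26,15],[34,16],[39,0],[41,15],[42,0]]
[[0,2],[3,16],[5,2],[6,7],[11,2],[15,0],[18,16],[19,19],[26,15],[34,16],[39,0],[41,15],[42,0]]
[[0,2],[3,16],[5,2],[6,7],[11,2],[15,0],[18,16],[19,19],[26,15],[34,16],[39,0],[41,15],[42,0],[48,12],[50,0]]
[[0,2],[3,16],[5,2],[6,7],[11,2],[15,0],[18,16],[19,19],[26,15],[34,16],[39,0],[41,15],[42,0],[48,12],[50,0]]
[[0,2],[3,16],[5,2],[6,7],[11,2],[15,0],[17,19],[35,16],[39,0],[41,15],[42,0],[48,12],[50,0]]
[[0,2],[3,20],[5,2],[6,7],[11,2],[15,0],[17,19],[35,16],[39,0],[41,15],[42,0],[48,12],[50,0]]
[[0,2],[3,20],[5,2],[6,7],[11,2],[15,0],[17,19],[35,16],[39,0],[41,15],[42,0],[48,12],[50,0]]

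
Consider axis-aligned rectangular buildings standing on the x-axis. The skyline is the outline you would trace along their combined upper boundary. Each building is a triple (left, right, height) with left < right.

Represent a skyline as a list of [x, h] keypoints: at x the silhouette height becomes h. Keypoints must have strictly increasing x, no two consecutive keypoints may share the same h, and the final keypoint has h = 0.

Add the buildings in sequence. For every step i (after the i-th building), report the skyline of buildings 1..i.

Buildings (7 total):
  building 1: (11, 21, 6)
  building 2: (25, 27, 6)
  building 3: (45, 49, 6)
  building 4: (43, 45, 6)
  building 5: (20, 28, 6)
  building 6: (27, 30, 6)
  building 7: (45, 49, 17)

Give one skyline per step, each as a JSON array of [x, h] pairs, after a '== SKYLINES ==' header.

== SKYLINES ==
[[11,6],[21,0]]
[[11,6],[21,0],[25,6],[27,0]]
[[11,6],[21,0],[25,6],[27,0],[45,6],[49,0]]
[[11,6],[21,0],[25,6],[27,0],[43,6],[49,0]]
[[11,6],[28,0],[43,6],[49,0]]
[[11,6],[30,0],[43,6],[49,0]]
[[11,6],[30,0],[43,6],[45,17],[49,0]]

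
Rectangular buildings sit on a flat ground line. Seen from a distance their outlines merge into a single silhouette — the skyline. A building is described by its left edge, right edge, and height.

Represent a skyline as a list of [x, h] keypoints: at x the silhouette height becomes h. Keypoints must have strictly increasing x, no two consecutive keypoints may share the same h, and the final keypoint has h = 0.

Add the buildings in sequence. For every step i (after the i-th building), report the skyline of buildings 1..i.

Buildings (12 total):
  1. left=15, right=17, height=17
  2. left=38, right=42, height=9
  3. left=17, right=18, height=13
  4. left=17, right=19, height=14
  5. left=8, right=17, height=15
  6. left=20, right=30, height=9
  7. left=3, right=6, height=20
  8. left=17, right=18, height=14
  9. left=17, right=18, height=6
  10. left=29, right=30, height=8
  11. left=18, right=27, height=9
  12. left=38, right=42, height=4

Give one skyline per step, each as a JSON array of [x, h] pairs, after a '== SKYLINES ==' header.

== SKYLINES ==
[[15,17],[17,0]]
[[15,17],[17,0],[38,9],[42,0]]
[[15,17],[17,13],[18,0],[38,9],[42,0]]
[[15,17],[17,14],[19,0],[38,9],[42,0]]
[[8,15],[15,17],[17,14],[19,0],[38,9],[42,0]]
[[8,15],[15,17],[17,14],[19,0],[20,9],[30,0],[38,9],[42,0]]
[[3,20],[6,0],[8,15],[15,17],[17,14],[19,0],[20,9],[30,0],[38,9],[42,0]]
[[3,20],[6,0],[8,15],[15,17],[17,14],[19,0],[20,9],[30,0],[38,9],[42,0]]
[[3,20],[6,0],[8,15],[15,17],[17,14],[19,0],[20,9],[30,0],[38,9],[42,0]]
[[3,20],[6,0],[8,15],[15,17],[17,14],[19,0],[20,9],[30,0],[38,9],[42,0]]
[[3,20],[6,0],[8,15],[15,17],[17,14],[19,9],[30,0],[38,9],[42,0]]
[[3,20],[6,0],[8,15],[15,17],[17,14],[19,9],[30,0],[38,9],[42,0]]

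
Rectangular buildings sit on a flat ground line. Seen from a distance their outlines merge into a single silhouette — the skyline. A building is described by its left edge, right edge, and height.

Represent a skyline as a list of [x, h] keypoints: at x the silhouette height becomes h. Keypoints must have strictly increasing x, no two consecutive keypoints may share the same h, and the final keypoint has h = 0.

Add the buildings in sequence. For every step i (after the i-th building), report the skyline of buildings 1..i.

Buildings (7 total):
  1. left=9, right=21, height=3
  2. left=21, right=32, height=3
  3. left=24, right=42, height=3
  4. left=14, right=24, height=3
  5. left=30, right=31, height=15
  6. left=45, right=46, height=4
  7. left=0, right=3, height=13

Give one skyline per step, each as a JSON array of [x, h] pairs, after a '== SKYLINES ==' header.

== SKYLINES ==
[[9,3],[21,0]]
[[9,3],[32,0]]
[[9,3],[42,0]]
[[9,3],[42,0]]
[[9,3],[30,15],[31,3],[42,0]]
[[9,3],[30,15],[31,3],[42,0],[45,4],[46,0]]
[[0,13],[3,0],[9,3],[30,15],[31,3],[42,0],[45,4],[46,0]]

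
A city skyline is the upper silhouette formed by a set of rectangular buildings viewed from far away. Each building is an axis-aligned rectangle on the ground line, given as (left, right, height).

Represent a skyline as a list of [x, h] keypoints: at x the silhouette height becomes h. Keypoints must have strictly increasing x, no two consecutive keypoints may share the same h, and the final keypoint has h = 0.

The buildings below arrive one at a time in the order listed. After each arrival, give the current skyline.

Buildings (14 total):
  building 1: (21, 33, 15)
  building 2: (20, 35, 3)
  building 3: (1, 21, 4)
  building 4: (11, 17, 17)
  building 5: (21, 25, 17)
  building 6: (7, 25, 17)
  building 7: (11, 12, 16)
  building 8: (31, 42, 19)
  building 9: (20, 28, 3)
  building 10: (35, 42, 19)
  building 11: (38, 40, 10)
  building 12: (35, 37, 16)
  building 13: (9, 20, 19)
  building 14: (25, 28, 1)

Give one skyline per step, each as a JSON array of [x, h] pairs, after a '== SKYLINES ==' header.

== SKYLINES ==
[[21,15],[33,0]]
[[20,3],[21,15],[33,3],[35,0]]
[[1,4],[21,15],[33,3],[35,0]]
[[1,4],[11,17],[17,4],[21,15],[33,3],[35,0]]
[[1,4],[11,17],[17,4],[21,17],[25,15],[33,3],[35,0]]
[[1,4],[7,17],[25,15],[33,3],[35,0]]
[[1,4],[7,17],[25,15],[33,3],[35,0]]
[[1,4],[7,17],[25,15],[31,19],[42,0]]
[[1,4],[7,17],[25,15],[31,19],[42,0]]
[[1,4],[7,17],[25,15],[31,19],[42,0]]
[[1,4],[7,17],[25,15],[31,19],[42,0]]
[[1,4],[7,17],[25,15],[31,19],[42,0]]
[[1,4],[7,17],[9,19],[20,17],[25,15],[31,19],[42,0]]
[[1,4],[7,17],[9,19],[20,17],[25,15],[31,19],[42,0]]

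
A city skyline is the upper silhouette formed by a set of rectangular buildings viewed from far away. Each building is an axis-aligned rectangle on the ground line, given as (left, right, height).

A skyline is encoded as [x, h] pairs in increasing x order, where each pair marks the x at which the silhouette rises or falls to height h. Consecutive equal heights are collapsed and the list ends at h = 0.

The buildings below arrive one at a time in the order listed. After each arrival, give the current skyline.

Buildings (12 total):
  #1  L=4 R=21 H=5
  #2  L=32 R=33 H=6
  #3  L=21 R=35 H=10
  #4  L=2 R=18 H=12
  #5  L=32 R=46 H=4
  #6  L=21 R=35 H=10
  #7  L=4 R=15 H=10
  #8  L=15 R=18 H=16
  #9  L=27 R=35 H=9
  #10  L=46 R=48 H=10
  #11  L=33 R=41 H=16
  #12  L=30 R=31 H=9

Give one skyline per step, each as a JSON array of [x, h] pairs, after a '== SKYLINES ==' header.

== SKYLINES ==
[[4,5],[21,0]]
[[4,5],[21,0],[32,6],[33,0]]
[[4,5],[21,10],[35,0]]
[[2,12],[18,5],[21,10],[35,0]]
[[2,12],[18,5],[21,10],[35,4],[46,0]]
[[2,12],[18,5],[21,10],[35,4],[46,0]]
[[2,12],[18,5],[21,10],[35,4],[46,0]]
[[2,12],[15,16],[18,5],[21,10],[35,4],[46,0]]
[[2,12],[15,16],[18,5],[21,10],[35,4],[46,0]]
[[2,12],[15,16],[18,5],[21,10],[35,4],[46,10],[48,0]]
[[2,12],[15,16],[18,5],[21,10],[33,16],[41,4],[46,10],[48,0]]
[[2,12],[15,16],[18,5],[21,10],[33,16],[41,4],[46,10],[48,0]]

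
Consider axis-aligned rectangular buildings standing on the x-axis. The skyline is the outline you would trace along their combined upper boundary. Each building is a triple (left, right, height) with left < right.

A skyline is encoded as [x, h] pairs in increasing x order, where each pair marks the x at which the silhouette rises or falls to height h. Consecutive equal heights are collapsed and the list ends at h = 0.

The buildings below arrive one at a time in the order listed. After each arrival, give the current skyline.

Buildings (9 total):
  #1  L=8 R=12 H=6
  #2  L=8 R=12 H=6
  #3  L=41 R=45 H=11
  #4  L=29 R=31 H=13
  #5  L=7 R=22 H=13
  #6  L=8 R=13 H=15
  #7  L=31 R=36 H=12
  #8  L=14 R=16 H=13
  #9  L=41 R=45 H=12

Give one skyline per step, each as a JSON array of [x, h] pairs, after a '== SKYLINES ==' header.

== SKYLINES ==
[[8,6],[12,0]]
[[8,6],[12,0]]
[[8,6],[12,0],[41,11],[45,0]]
[[8,6],[12,0],[29,13],[31,0],[41,11],[45,0]]
[[7,13],[22,0],[29,13],[31,0],[41,11],[45,0]]
[[7,13],[8,15],[13,13],[22,0],[29,13],[31,0],[41,11],[45,0]]
[[7,13],[8,15],[13,13],[22,0],[29,13],[31,12],[36,0],[41,11],[45,0]]
[[7,13],[8,15],[13,13],[22,0],[29,13],[31,12],[36,0],[41,11],[45,0]]
[[7,13],[8,15],[13,13],[22,0],[29,13],[31,12],[36,0],[41,12],[45,0]]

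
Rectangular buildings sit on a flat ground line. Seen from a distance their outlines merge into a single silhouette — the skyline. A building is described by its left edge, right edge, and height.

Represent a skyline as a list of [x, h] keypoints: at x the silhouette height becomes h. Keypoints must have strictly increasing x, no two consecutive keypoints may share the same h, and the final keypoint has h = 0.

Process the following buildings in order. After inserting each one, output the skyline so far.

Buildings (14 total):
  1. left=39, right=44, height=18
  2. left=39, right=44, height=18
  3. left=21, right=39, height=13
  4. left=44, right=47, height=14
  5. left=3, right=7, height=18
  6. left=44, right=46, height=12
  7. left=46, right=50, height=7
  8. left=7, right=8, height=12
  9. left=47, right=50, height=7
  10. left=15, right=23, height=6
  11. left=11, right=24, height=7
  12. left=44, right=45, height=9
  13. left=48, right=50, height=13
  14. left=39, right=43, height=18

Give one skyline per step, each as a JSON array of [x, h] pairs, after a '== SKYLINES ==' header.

== SKYLINES ==
[[39,18],[44,0]]
[[39,18],[44,0]]
[[21,13],[39,18],[44,0]]
[[21,13],[39,18],[44,14],[47,0]]
[[3,18],[7,0],[21,13],[39,18],[44,14],[47,0]]
[[3,18],[7,0],[21,13],[39,18],[44,14],[47,0]]
[[3,18],[7,0],[21,13],[39,18],[44,14],[47,7],[50,0]]
[[3,18],[7,12],[8,0],[21,13],[39,18],[44,14],[47,7],[50,0]]
[[3,18],[7,12],[8,0],[21,13],[39,18],[44,14],[47,7],[50,0]]
[[3,18],[7,12],[8,0],[15,6],[21,13],[39,18],[44,14],[47,7],[50,0]]
[[3,18],[7,12],[8,0],[11,7],[21,13],[39,18],[44,14],[47,7],[50,0]]
[[3,18],[7,12],[8,0],[11,7],[21,13],[39,18],[44,14],[47,7],[50,0]]
[[3,18],[7,12],[8,0],[11,7],[21,13],[39,18],[44,14],[47,7],[48,13],[50,0]]
[[3,18],[7,12],[8,0],[11,7],[21,13],[39,18],[44,14],[47,7],[48,13],[50,0]]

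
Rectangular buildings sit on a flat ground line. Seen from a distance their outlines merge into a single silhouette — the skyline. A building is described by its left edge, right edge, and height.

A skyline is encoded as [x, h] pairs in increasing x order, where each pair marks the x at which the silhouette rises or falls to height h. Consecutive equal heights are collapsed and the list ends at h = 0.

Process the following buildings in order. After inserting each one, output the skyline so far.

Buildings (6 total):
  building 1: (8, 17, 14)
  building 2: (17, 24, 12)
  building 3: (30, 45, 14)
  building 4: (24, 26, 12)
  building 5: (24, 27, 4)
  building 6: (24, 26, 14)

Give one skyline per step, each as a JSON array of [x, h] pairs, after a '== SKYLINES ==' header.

== SKYLINES ==
[[8,14],[17,0]]
[[8,14],[17,12],[24,0]]
[[8,14],[17,12],[24,0],[30,14],[45,0]]
[[8,14],[17,12],[26,0],[30,14],[45,0]]
[[8,14],[17,12],[26,4],[27,0],[30,14],[45,0]]
[[8,14],[17,12],[24,14],[26,4],[27,0],[30,14],[45,0]]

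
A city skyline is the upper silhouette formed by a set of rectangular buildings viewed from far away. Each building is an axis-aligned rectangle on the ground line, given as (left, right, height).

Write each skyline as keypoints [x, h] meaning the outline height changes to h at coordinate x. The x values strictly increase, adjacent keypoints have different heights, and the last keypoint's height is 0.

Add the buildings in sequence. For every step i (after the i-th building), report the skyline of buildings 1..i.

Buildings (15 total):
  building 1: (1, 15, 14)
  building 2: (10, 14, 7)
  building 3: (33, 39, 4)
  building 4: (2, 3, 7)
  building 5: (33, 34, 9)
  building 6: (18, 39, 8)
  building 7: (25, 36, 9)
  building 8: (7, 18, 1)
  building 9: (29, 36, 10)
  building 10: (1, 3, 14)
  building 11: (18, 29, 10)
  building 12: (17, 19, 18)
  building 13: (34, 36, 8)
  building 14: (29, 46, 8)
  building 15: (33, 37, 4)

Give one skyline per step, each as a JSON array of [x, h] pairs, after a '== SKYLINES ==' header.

== SKYLINES ==
[[1,14],[15,0]]
[[1,14],[15,0]]
[[1,14],[15,0],[33,4],[39,0]]
[[1,14],[15,0],[33,4],[39,0]]
[[1,14],[15,0],[33,9],[34,4],[39,0]]
[[1,14],[15,0],[18,8],[33,9],[34,8],[39,0]]
[[1,14],[15,0],[18,8],[25,9],[36,8],[39,0]]
[[1,14],[15,1],[18,8],[25,9],[36,8],[39,0]]
[[1,14],[15,1],[18,8],[25,9],[29,10],[36,8],[39,0]]
[[1,14],[15,1],[18,8],[25,9],[29,10],[36,8],[39,0]]
[[1,14],[15,1],[18,10],[36,8],[39,0]]
[[1,14],[15,1],[17,18],[19,10],[36,8],[39,0]]
[[1,14],[15,1],[17,18],[19,10],[36,8],[39,0]]
[[1,14],[15,1],[17,18],[19,10],[36,8],[46,0]]
[[1,14],[15,1],[17,18],[19,10],[36,8],[46,0]]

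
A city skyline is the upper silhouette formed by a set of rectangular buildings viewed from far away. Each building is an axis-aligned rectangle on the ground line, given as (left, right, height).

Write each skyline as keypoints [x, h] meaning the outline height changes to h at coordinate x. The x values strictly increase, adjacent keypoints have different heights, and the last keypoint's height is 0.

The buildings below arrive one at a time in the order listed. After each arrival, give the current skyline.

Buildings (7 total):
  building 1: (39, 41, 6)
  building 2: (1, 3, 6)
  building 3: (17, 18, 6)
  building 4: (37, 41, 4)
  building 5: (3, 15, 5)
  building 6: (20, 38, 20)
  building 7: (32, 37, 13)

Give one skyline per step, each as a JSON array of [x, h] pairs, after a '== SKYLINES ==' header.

== SKYLINES ==
[[39,6],[41,0]]
[[1,6],[3,0],[39,6],[41,0]]
[[1,6],[3,0],[17,6],[18,0],[39,6],[41,0]]
[[1,6],[3,0],[17,6],[18,0],[37,4],[39,6],[41,0]]
[[1,6],[3,5],[15,0],[17,6],[18,0],[37,4],[39,6],[41,0]]
[[1,6],[3,5],[15,0],[17,6],[18,0],[20,20],[38,4],[39,6],[41,0]]
[[1,6],[3,5],[15,0],[17,6],[18,0],[20,20],[38,4],[39,6],[41,0]]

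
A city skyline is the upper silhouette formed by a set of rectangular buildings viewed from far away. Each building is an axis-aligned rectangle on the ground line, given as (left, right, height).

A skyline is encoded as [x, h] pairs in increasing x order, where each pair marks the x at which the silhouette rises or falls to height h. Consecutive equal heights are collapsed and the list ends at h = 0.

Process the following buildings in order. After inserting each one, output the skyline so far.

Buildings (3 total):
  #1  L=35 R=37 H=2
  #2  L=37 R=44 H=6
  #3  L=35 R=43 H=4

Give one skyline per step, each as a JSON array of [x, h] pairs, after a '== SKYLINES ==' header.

== SKYLINES ==
[[35,2],[37,0]]
[[35,2],[37,6],[44,0]]
[[35,4],[37,6],[44,0]]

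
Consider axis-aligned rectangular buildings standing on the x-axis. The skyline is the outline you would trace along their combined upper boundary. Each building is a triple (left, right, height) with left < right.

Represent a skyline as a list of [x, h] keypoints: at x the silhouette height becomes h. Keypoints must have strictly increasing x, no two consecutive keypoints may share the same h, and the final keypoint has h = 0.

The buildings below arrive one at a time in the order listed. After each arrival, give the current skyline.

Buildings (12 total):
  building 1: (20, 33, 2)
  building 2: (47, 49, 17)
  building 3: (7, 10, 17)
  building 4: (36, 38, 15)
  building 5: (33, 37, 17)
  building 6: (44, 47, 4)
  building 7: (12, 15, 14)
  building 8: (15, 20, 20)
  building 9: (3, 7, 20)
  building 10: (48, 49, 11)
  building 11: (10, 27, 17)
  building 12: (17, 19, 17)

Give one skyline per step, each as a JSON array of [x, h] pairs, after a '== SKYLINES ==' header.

== SKYLINES ==
[[20,2],[33,0]]
[[20,2],[33,0],[47,17],[49,0]]
[[7,17],[10,0],[20,2],[33,0],[47,17],[49,0]]
[[7,17],[10,0],[20,2],[33,0],[36,15],[38,0],[47,17],[49,0]]
[[7,17],[10,0],[20,2],[33,17],[37,15],[38,0],[47,17],[49,0]]
[[7,17],[10,0],[20,2],[33,17],[37,15],[38,0],[44,4],[47,17],[49,0]]
[[7,17],[10,0],[12,14],[15,0],[20,2],[33,17],[37,15],[38,0],[44,4],[47,17],[49,0]]
[[7,17],[10,0],[12,14],[15,20],[20,2],[33,17],[37,15],[38,0],[44,4],[47,17],[49,0]]
[[3,20],[7,17],[10,0],[12,14],[15,20],[20,2],[33,17],[37,15],[38,0],[44,4],[47,17],[49,0]]
[[3,20],[7,17],[10,0],[12,14],[15,20],[20,2],[33,17],[37,15],[38,0],[44,4],[47,17],[49,0]]
[[3,20],[7,17],[15,20],[20,17],[27,2],[33,17],[37,15],[38,0],[44,4],[47,17],[49,0]]
[[3,20],[7,17],[15,20],[20,17],[27,2],[33,17],[37,15],[38,0],[44,4],[47,17],[49,0]]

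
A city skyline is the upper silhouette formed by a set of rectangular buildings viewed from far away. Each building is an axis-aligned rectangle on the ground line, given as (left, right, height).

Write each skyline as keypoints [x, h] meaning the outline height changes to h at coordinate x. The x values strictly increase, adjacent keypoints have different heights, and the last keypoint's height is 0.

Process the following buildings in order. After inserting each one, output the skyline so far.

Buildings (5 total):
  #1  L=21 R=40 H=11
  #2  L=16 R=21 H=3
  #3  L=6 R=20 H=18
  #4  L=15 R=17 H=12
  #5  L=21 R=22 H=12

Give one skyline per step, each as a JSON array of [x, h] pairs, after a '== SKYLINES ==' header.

== SKYLINES ==
[[21,11],[40,0]]
[[16,3],[21,11],[40,0]]
[[6,18],[20,3],[21,11],[40,0]]
[[6,18],[20,3],[21,11],[40,0]]
[[6,18],[20,3],[21,12],[22,11],[40,0]]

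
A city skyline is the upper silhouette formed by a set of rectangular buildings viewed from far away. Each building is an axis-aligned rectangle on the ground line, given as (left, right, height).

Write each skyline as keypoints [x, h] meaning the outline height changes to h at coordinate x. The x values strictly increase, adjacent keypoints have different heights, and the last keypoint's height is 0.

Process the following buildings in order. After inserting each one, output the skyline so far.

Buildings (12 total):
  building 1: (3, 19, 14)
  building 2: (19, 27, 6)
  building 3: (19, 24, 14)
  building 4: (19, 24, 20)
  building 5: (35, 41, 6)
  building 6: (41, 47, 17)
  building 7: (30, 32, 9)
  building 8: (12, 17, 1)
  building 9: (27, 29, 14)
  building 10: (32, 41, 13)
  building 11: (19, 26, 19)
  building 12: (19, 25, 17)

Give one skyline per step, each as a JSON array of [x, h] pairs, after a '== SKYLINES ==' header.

== SKYLINES ==
[[3,14],[19,0]]
[[3,14],[19,6],[27,0]]
[[3,14],[24,6],[27,0]]
[[3,14],[19,20],[24,6],[27,0]]
[[3,14],[19,20],[24,6],[27,0],[35,6],[41,0]]
[[3,14],[19,20],[24,6],[27,0],[35,6],[41,17],[47,0]]
[[3,14],[19,20],[24,6],[27,0],[30,9],[32,0],[35,6],[41,17],[47,0]]
[[3,14],[19,20],[24,6],[27,0],[30,9],[32,0],[35,6],[41,17],[47,0]]
[[3,14],[19,20],[24,6],[27,14],[29,0],[30,9],[32,0],[35,6],[41,17],[47,0]]
[[3,14],[19,20],[24,6],[27,14],[29,0],[30,9],[32,13],[41,17],[47,0]]
[[3,14],[19,20],[24,19],[26,6],[27,14],[29,0],[30,9],[32,13],[41,17],[47,0]]
[[3,14],[19,20],[24,19],[26,6],[27,14],[29,0],[30,9],[32,13],[41,17],[47,0]]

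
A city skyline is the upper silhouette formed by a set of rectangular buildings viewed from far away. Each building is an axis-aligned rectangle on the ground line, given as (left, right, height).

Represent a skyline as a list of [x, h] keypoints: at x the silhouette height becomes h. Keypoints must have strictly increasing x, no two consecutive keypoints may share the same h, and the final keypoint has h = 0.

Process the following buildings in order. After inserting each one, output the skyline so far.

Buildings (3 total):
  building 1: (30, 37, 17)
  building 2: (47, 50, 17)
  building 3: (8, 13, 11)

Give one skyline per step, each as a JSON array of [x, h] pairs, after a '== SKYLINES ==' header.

== SKYLINES ==
[[30,17],[37,0]]
[[30,17],[37,0],[47,17],[50,0]]
[[8,11],[13,0],[30,17],[37,0],[47,17],[50,0]]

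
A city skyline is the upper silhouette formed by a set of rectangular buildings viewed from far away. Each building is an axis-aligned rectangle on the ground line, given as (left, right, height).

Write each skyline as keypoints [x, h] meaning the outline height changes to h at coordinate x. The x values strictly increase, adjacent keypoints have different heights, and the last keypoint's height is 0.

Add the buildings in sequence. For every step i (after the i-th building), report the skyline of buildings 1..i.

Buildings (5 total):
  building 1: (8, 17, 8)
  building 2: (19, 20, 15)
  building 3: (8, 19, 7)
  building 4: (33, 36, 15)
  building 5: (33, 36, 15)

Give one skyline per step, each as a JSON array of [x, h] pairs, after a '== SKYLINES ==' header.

== SKYLINES ==
[[8,8],[17,0]]
[[8,8],[17,0],[19,15],[20,0]]
[[8,8],[17,7],[19,15],[20,0]]
[[8,8],[17,7],[19,15],[20,0],[33,15],[36,0]]
[[8,8],[17,7],[19,15],[20,0],[33,15],[36,0]]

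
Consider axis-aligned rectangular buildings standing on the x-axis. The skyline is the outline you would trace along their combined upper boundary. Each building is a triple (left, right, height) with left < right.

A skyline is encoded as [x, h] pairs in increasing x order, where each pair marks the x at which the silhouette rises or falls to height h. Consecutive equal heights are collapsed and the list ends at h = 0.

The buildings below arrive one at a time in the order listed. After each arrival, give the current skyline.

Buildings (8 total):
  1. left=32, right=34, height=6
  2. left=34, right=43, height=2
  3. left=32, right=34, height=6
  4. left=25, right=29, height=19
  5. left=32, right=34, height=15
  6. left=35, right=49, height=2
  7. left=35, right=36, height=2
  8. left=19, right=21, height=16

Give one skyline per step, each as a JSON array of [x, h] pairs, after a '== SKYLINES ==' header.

== SKYLINES ==
[[32,6],[34,0]]
[[32,6],[34,2],[43,0]]
[[32,6],[34,2],[43,0]]
[[25,19],[29,0],[32,6],[34,2],[43,0]]
[[25,19],[29,0],[32,15],[34,2],[43,0]]
[[25,19],[29,0],[32,15],[34,2],[49,0]]
[[25,19],[29,0],[32,15],[34,2],[49,0]]
[[19,16],[21,0],[25,19],[29,0],[32,15],[34,2],[49,0]]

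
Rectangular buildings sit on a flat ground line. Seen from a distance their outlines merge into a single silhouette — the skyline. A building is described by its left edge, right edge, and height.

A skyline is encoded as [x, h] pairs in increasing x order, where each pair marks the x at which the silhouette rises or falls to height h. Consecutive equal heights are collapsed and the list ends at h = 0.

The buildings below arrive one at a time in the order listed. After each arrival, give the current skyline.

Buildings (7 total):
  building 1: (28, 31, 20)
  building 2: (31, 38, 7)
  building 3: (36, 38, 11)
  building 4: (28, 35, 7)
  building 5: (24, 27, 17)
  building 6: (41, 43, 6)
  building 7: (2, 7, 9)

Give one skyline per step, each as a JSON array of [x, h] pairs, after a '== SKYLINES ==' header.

== SKYLINES ==
[[28,20],[31,0]]
[[28,20],[31,7],[38,0]]
[[28,20],[31,7],[36,11],[38,0]]
[[28,20],[31,7],[36,11],[38,0]]
[[24,17],[27,0],[28,20],[31,7],[36,11],[38,0]]
[[24,17],[27,0],[28,20],[31,7],[36,11],[38,0],[41,6],[43,0]]
[[2,9],[7,0],[24,17],[27,0],[28,20],[31,7],[36,11],[38,0],[41,6],[43,0]]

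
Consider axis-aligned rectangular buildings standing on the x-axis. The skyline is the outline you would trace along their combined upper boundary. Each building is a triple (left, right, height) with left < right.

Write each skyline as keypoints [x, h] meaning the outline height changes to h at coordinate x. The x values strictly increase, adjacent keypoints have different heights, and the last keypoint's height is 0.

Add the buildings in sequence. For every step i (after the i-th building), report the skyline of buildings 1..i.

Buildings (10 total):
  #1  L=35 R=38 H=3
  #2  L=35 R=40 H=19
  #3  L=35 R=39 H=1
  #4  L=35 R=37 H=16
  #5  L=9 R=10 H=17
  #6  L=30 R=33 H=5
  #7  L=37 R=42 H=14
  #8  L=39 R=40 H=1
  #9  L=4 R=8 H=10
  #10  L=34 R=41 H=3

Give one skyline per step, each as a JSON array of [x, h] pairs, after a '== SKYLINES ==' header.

== SKYLINES ==
[[35,3],[38,0]]
[[35,19],[40,0]]
[[35,19],[40,0]]
[[35,19],[40,0]]
[[9,17],[10,0],[35,19],[40,0]]
[[9,17],[10,0],[30,5],[33,0],[35,19],[40,0]]
[[9,17],[10,0],[30,5],[33,0],[35,19],[40,14],[42,0]]
[[9,17],[10,0],[30,5],[33,0],[35,19],[40,14],[42,0]]
[[4,10],[8,0],[9,17],[10,0],[30,5],[33,0],[35,19],[40,14],[42,0]]
[[4,10],[8,0],[9,17],[10,0],[30,5],[33,0],[34,3],[35,19],[40,14],[42,0]]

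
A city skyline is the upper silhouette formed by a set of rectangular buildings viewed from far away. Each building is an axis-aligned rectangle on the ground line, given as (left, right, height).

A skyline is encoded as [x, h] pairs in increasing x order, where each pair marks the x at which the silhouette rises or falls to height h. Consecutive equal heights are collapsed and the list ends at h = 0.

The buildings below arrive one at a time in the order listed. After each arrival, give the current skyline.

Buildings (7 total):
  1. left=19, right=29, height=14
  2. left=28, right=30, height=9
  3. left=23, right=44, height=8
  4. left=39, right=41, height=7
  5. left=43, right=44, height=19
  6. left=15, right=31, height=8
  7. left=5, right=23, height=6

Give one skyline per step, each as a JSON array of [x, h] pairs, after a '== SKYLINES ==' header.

== SKYLINES ==
[[19,14],[29,0]]
[[19,14],[29,9],[30,0]]
[[19,14],[29,9],[30,8],[44,0]]
[[19,14],[29,9],[30,8],[44,0]]
[[19,14],[29,9],[30,8],[43,19],[44,0]]
[[15,8],[19,14],[29,9],[30,8],[43,19],[44,0]]
[[5,6],[15,8],[19,14],[29,9],[30,8],[43,19],[44,0]]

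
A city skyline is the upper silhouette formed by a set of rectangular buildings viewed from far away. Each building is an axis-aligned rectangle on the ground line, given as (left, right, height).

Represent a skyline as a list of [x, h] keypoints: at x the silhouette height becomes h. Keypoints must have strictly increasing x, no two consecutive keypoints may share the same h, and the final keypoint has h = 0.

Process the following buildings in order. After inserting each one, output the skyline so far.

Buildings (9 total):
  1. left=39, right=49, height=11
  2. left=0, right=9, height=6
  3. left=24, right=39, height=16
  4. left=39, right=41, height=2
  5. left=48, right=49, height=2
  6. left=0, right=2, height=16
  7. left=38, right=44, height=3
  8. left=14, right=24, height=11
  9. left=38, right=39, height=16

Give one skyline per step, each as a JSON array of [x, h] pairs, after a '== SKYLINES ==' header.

== SKYLINES ==
[[39,11],[49,0]]
[[0,6],[9,0],[39,11],[49,0]]
[[0,6],[9,0],[24,16],[39,11],[49,0]]
[[0,6],[9,0],[24,16],[39,11],[49,0]]
[[0,6],[9,0],[24,16],[39,11],[49,0]]
[[0,16],[2,6],[9,0],[24,16],[39,11],[49,0]]
[[0,16],[2,6],[9,0],[24,16],[39,11],[49,0]]
[[0,16],[2,6],[9,0],[14,11],[24,16],[39,11],[49,0]]
[[0,16],[2,6],[9,0],[14,11],[24,16],[39,11],[49,0]]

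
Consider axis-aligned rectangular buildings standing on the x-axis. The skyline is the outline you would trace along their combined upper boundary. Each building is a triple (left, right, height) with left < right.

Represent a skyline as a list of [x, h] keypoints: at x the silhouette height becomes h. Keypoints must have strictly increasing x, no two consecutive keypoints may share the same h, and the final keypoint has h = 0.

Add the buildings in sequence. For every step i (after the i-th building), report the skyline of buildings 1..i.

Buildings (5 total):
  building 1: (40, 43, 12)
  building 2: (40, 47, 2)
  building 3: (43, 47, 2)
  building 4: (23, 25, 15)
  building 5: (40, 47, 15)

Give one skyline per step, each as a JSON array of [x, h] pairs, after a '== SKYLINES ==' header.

== SKYLINES ==
[[40,12],[43,0]]
[[40,12],[43,2],[47,0]]
[[40,12],[43,2],[47,0]]
[[23,15],[25,0],[40,12],[43,2],[47,0]]
[[23,15],[25,0],[40,15],[47,0]]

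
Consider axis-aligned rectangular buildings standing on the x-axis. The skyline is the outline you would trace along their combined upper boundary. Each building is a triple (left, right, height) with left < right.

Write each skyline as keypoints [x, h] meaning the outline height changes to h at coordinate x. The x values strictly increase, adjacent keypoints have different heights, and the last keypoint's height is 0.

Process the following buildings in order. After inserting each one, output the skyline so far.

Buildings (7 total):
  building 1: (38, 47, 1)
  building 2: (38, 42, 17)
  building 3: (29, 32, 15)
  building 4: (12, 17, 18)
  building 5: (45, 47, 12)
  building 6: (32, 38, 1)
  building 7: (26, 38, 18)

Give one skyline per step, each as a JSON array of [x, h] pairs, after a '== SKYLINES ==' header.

== SKYLINES ==
[[38,1],[47,0]]
[[38,17],[42,1],[47,0]]
[[29,15],[32,0],[38,17],[42,1],[47,0]]
[[12,18],[17,0],[29,15],[32,0],[38,17],[42,1],[47,0]]
[[12,18],[17,0],[29,15],[32,0],[38,17],[42,1],[45,12],[47,0]]
[[12,18],[17,0],[29,15],[32,1],[38,17],[42,1],[45,12],[47,0]]
[[12,18],[17,0],[26,18],[38,17],[42,1],[45,12],[47,0]]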